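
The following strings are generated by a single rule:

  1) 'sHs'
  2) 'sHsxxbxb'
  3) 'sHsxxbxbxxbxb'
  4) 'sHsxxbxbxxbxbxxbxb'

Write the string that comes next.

Each term is the previous one with xxbxb appended.
Applying this once more to sHsxxbxbxxbxbxxbxb:

sHsxxbxbxxbxbxxbxbxxbxb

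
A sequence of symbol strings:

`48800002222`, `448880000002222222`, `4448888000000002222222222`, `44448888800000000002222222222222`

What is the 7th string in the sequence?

Each string has the form 4^{n} 8^{n+1} 0^{2n+2} 2^{3n+1} (n = 1, 2, …).
At n = 7 the blocks have lengths 7, 8, 16, 22.

44444448888888800000000000000002222222222222222222222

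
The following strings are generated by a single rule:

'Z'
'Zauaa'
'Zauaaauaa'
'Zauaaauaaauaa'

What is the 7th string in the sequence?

Every step adds auaa to the end: s(k+1) = s(k)·auaa.
From Zauaaauaaauaa, 3 further steps: Zauaaauaaauaa → Zauaaauaaauaaauaa → Zauaaauaaauaaauaaauaa → (answer).

Zauaaauaaauaaauaaauaaauaa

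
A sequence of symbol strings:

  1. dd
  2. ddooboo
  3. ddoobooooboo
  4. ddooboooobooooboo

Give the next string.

Every step adds ooboo to the end: s(k+1) = s(k)·ooboo.
So the next term is ddooboooobooooboo·ooboo.

ddoobooooboooobooooboo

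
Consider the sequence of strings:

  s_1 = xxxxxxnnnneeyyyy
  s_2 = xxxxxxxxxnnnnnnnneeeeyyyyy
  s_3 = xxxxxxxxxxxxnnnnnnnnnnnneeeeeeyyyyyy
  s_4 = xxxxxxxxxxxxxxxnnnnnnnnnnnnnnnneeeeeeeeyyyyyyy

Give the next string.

Reading off run lengths: x runs 6, 9, 12, 15; n runs 4, 8, 12, 16; e runs 2, 4, 6, 8; y runs 4, 5, 6, 7 — each is linear in n (n = 1, 2, …).
At n = 5 the blocks have lengths 18, 20, 10, 8.

xxxxxxxxxxxxxxxxxxnnnnnnnnnnnnnnnnnnnneeeeeeeeeeyyyyyyyy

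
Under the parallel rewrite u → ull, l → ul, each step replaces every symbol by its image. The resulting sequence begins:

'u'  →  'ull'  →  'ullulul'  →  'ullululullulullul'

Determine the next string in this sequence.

Rewriting the 17 symbols of ullululullulullul one by one yields ull ul ul ull ul ull ul ull ul ul ull ul ull ul ul ull ul; concatenated:

ullululullulullulullululullulullululullul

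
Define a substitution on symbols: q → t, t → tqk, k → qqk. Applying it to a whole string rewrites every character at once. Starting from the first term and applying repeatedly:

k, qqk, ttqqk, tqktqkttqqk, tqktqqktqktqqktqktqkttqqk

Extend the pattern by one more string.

Replace each of the 25 characters of tqktqqktqktqqktqktqkttqqk in place — tqk t qqk tqk t t qqk tqk t qqk tqk t t qqk tqk t qqk tqk t qqk tqk tqk t t qqk — and concatenate.

tqktqqktqkttqqktqktqqktqkttqqktqktqqktqktqqktqktqkttqqk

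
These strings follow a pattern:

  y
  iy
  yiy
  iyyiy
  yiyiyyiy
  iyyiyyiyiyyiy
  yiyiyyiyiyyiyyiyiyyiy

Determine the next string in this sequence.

This is a Fibonacci-style word recurrence s(k) = s(k−2)·s(k−1): e.g. y·iy = yiy.
The next term joins iyyiyyiyiyyiy and yiyiyyiyiyyiyyiyiyyiy.

iyyiyyiyiyyiyyiyiyyiyiyyiyyiyiyyiy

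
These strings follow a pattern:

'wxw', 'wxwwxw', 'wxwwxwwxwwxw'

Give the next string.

Each string is two copies of the previous one concatenated.
One more doubling of wxwwxwwxwwxw gives the answer.

wxwwxwwxwwxwwxwwxwwxwwxw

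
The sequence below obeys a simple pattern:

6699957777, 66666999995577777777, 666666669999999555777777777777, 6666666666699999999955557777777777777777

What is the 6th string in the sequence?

666666666666666669999999999999555555777777777777777777777777

Term n consists of 3n-1 6's, followed by 2n+1 9's, followed by n 5's, followed by 4n 7's (n = 1, 2, …).
Setting n = 6 gives 17, 13, 6, 24 characters in each block.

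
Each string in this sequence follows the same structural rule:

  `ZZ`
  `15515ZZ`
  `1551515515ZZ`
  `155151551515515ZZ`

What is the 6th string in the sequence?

Each term is the previous one with 15515 prepended.
From 155151551515515ZZ, 2 further steps: 155151551515515ZZ → 15515155151551515515ZZ → (answer).

1551515515155151551515515ZZ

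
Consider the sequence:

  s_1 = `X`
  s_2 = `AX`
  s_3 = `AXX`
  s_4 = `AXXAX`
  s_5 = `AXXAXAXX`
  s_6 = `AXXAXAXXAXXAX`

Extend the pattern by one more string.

AXXAXAXXAXXAXAXXAXAXX

This is a Fibonacci-style word recurrence s(k) = s(k−1)·s(k−2): e.g. AX·X = AXX.
The next term joins AXXAXAXXAXXAX and AXXAXAXX.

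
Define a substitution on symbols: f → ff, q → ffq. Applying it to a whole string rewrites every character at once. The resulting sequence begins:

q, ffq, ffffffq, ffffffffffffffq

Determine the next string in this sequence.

Replace each of the 15 characters of ffffffffffffffq in place — ff ff ff ff ff ff ff ff ff ff ff ff ff ff ffq — and concatenate.

ffffffffffffffffffffffffffffffq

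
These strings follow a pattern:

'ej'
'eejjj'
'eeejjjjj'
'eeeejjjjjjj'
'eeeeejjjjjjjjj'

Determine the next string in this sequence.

Term n consists of n e's, followed by 2n-1 j's (n = 1, 2, …).
Setting n = 6 gives 6, 11 characters in each block.

eeeeeejjjjjjjjjjj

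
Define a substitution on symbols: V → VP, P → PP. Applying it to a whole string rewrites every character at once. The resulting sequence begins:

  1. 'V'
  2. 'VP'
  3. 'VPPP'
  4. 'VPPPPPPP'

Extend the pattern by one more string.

Rewriting each symbol of VPPPPPPP: V→VP, P→PP, P→PP, P→PP, P→PP, P→PP, P→PP, P→PP, which concatenates to VP PP PP PP PP PP PP PP.

VPPPPPPPPPPPPPPP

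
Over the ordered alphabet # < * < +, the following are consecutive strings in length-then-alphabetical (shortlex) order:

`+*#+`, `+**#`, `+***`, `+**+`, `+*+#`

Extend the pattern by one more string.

+*+*

The successor of +*+# increments the rightmost position that isn't already + and resets every position after it to #.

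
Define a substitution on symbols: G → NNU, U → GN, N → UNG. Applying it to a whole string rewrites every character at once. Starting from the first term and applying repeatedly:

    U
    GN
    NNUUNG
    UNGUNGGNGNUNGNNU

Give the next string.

Rewriting the 16 symbols of UNGUNGGNGNUNGNNU one by one yields GN UNG NNU GN UNG NNU NNU UNG NNU UNG GN UNG NNU UNG UNG GN; concatenated:

GNUNGNNUGNUNGNNUNNUUNGNNUUNGGNUNGNNUUNGUNGGN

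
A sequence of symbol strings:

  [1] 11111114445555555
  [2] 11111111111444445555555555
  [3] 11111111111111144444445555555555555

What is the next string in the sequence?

Term n consists of 4n-1 1's, followed by 2n-1 4's, followed by 3n+1 5's, where the shown terms are n = 2, 3, 4.
At n = 5 the blocks have lengths 19, 9, 16.

11111111111111111114444444445555555555555555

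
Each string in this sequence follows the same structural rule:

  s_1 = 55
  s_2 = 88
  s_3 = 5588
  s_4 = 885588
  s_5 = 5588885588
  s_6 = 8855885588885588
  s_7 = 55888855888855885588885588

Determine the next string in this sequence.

This is a Fibonacci-style word recurrence s(k) = s(k−2)·s(k−1): e.g. 55·88 = 5588.
The next term joins 8855885588885588 and 55888855888855885588885588.

885588558888558855888855888855885588885588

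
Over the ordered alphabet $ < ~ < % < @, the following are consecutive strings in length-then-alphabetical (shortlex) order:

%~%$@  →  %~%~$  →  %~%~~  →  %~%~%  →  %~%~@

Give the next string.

%~%%$

Treat %~%~@ as a base-4 numeral over the given alphabet and add one, carrying through any trailing @'s.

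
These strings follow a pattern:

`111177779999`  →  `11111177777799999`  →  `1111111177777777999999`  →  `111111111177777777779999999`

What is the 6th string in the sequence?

Reading off run lengths: 1 runs 4, 6, 8, 10; 7 runs 4, 6, 8, 10; 9 runs 4, 5, 6, 7 — each is linear in n, where the shown terms are n = 2, 3, 4, 5.
Setting n = 7 gives 14, 14, 9 characters in each block.

1111111111111177777777777777999999999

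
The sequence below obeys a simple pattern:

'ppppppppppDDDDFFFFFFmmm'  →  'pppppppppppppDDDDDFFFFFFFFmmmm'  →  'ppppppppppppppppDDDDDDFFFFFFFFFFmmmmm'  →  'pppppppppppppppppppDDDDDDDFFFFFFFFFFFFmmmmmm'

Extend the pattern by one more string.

ppppppppppppppppppppppDDDDDDDDFFFFFFFFFFFFFFmmmmmmm

Term n consists of 3n+1 p's, followed by n+1 D's, followed by 2n F's, followed by n m's, where the shown terms are n = 3, 4, 5, 6.
Setting n = 7 gives 22, 8, 14, 7 characters in each block.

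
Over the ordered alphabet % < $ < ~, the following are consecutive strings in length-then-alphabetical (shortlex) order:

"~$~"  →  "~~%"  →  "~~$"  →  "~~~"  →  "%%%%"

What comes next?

%%%$

Find the rightmost character of %%%% below ~, bump it to the next letter, and reset everything to its right to %.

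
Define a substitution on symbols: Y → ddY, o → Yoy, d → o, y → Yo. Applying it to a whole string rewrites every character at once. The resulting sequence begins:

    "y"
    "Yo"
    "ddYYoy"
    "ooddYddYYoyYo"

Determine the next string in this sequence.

YoyYoyooddYooddYddYYoyYoddYYoy

φ(ooddYddYYoyYo) expands symbol-by-symbol to Yoy Yoy o o ddY o o ddY ddY Yoy Yo ddY Yoy; joining the 13 pieces gives the next term.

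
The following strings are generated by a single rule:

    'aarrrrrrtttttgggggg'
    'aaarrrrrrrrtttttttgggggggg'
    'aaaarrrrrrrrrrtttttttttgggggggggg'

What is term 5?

aaaaaarrrrrrrrrrrrrrtttttttttttttgggggggggggggg

The n-th term is n a's then 2n+2 r's then 2n+1 t's then 2n+2 g's, where the shown terms are n = 2, 3, 4.
For term 5, n = 6, so the run lengths are 6, 14, 13, 14.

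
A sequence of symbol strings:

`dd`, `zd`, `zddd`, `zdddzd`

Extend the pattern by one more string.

Each term (from the third on) is the previous term followed by the one before it: term 3 = zd·dd = zddd.
Continuing: zdddzd · zddd gives term 5.

zdddzdzddd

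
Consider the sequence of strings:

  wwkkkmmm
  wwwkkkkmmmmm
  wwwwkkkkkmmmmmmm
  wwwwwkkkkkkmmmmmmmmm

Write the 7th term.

The n-th term is n w's then n+1 k's then 2n-1 m's, where the shown terms are n = 2, 3, 4, 5.
At n = 8 the blocks have lengths 8, 9, 15.

wwwwwwwwkkkkkkkkkmmmmmmmmmmmmmmm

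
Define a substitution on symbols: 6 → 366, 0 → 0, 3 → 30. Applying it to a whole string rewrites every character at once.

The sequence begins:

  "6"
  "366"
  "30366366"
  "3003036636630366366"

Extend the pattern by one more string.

Rewriting the 19 symbols of 3003036636630366366 one by one yields 30 0 0 30 0 30 366 366 30 366 366 30 0 30 366 366 30 366 366; concatenated:

300030030366366303663663003036636630366366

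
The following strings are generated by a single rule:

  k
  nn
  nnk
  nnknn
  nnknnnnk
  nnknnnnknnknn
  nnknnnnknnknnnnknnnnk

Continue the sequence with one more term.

nnknnnnknnknnnnknnnnknnknnnnknnknn

Each term (from the third on) is the previous term followed by the one before it: term 3 = nn·k = nnk.
Continuing: nnknnnnknnknnnnknnnnk · nnknnnnknnknn gives term 8.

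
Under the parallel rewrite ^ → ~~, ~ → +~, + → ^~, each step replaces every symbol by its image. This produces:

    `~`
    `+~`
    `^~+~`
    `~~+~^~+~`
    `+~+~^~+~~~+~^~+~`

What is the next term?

^~+~^~+~~~+~^~+~+~+~^~+~~~+~^~+~

Replace each of the 16 characters of +~+~^~+~~~+~^~+~ in place — ^~ +~ ^~ +~ ~~ +~ ^~ +~ +~ +~ ^~ +~ ~~ +~ ^~ +~ — and concatenate.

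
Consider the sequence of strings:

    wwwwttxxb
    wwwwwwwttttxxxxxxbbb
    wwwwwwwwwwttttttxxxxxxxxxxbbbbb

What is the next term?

Reading off run lengths: w runs 4, 7, 10; t runs 2, 4, 6; x runs 2, 6, 10; b runs 1, 3, 5 — each is linear in n (n = 1, 2, …).
Setting n = 4 gives 13, 8, 14, 7 characters in each block.

wwwwwwwwwwwwwttttttttxxxxxxxxxxxxxxbbbbbbb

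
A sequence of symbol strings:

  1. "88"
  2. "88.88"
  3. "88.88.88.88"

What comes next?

Every step duplicates the string with '.' between the halves.
One more doubling of 88.88.88.88 gives the answer.

88.88.88.88.88.88.88.88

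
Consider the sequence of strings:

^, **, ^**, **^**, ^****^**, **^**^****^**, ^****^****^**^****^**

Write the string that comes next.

**^**^****^**^****^****^**^****^**

This is a Fibonacci-style word recurrence s(k) = s(k−2)·s(k−1): e.g. ^·** = ^**.
So term 8 is **^**^****^**·^****^****^**^****^**.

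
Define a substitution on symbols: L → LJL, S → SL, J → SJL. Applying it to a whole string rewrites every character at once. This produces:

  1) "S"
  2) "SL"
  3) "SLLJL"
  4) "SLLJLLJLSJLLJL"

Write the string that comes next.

Applying the rule to each of the 14 symbols of SLLJLLJLSJLLJL gives the pieces SL LJL LJL SJL LJL LJL SJL LJL SL SJL LJL LJL SJL LJL, which concatenate to the answer.

SLLJLLJLSJLLJLLJLSJLLJLSLSJLLJLLJLSJLLJL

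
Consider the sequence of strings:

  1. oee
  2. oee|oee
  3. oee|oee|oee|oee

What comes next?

oee|oee|oee|oee|oee|oee|oee|oee

Each string is two copies of the previous one joined by '|'.
One more doubling of oee|oee|oee|oee gives the answer.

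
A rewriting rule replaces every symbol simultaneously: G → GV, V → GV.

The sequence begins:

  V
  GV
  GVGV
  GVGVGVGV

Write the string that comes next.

GVGVGVGVGVGVGVGV

Expanding GVGVGVGV: G→GV, V→GV, G→GV, V→GV, G→GV, V→GV, G→GV, V→GV. Concatenated: GV GV GV GV GV GV GV GV.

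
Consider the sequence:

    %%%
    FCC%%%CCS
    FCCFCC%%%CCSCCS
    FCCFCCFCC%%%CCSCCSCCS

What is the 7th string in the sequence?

FCCFCCFCCFCCFCCFCC%%%CCSCCSCCSCCSCCSCCS

Every step adds FCC to the front and CCS to the end of the previous string.
From FCCFCCFCC%%%CCSCCSCCS, 3 further steps: FCCFCCFCC%%%CCSCCSCCS → FCCFCCFCCFCC%%%CCSCCSCCSCCS → FCCFCCFCCFCCFCC%%%CCSCCSCCSCCSCCS → (answer).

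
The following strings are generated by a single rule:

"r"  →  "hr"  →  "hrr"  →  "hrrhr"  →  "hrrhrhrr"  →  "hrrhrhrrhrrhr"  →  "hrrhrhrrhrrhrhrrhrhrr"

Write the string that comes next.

This is a Fibonacci-style word recurrence s(k) = s(k−1)·s(k−2): e.g. hr·r = hrr.
So term 8 is hrrhrhrrhrrhrhrrhrhrr·hrrhrhrrhrrhr.

hrrhrhrrhrrhrhrrhrhrrhrrhrhrrhrrhr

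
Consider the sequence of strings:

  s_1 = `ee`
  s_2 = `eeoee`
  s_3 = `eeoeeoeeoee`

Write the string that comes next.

Each string is two copies of the previous one joined by 'o'.
One more doubling of eeoeeoeeoee gives the answer.

eeoeeoeeoeeoeeoeeoeeoee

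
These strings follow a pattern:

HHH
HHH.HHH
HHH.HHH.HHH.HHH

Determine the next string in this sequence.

s(k+1) = s(k)·.·s(k) — each term doubles the last with '.' between the halves.
Doubling HHH.HHH.HHH.HHH with '.' between the halves:

HHH.HHH.HHH.HHH.HHH.HHH.HHH.HHH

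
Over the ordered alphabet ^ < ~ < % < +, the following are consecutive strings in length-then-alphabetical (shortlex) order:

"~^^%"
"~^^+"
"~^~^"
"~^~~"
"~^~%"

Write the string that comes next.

Treat ~^~% as a base-4 numeral over the given alphabet and add one, carrying through any trailing +'s.

~^~+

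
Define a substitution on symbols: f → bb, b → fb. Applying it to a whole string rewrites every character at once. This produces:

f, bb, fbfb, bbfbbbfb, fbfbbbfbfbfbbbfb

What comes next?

Rewriting the 16 symbols of fbfbbbfbfbfbbbfb one by one yields bb fb bb fb fb fb bb fb bb fb bb fb fb fb bb fb; concatenated:

bbfbbbfbfbfbbbfbbbfbbbfbfbfbbbfb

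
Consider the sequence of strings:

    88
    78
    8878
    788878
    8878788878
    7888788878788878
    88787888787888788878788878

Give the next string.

788878887878887888787888787888788878788878

Each term (from the third on) is the two preceding terms concatenated in order: term 3 = 88·78 = 8878.
The next term joins 7888788878788878 and 88787888787888788878788878.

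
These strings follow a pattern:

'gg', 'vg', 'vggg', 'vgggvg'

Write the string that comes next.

vgggvgvggg

From term 3 onward, concatenate the last term with the second-to-last: vg·gg = vggg, vggg·vg = vgggvg, …
So term 5 is vgggvg·vggg.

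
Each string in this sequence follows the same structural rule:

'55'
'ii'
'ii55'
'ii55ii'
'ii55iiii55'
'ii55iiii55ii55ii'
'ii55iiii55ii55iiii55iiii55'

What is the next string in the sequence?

This is a Fibonacci-style word recurrence s(k) = s(k−1)·s(k−2): e.g. ii·55 = ii55.
The next term joins ii55iiii55ii55iiii55iiii55 and ii55iiii55ii55ii.

ii55iiii55ii55iiii55iiii55ii55iiii55ii55ii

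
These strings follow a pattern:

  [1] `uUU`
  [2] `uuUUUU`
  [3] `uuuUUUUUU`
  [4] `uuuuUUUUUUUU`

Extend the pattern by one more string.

Each string has the form u^{n} U^{2n} (n = 1, 2, …).
Setting n = 5 gives 5, 10 characters in each block.

uuuuuUUUUUUUUUU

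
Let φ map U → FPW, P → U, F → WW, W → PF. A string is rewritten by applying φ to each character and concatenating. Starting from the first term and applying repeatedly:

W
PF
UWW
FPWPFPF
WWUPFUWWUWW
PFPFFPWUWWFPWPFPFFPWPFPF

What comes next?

Rewriting the 24 symbols of PFPFFPWUWWFPWPFPFFPWPFPF one by one yields U WW U WW WW U PF FPW PF PF WW U PF U WW U WW WW U PF U WW U WW; concatenated:

UWWUWWWWUPFFPWPFPFWWUPFUWWUWWWWUPFUWWUWW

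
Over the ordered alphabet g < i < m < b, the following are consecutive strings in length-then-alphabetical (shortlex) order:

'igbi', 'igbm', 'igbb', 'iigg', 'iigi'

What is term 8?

Continuing the enumeration 3 steps past iigi: iigi → iigm → iigb → (answer).

iiig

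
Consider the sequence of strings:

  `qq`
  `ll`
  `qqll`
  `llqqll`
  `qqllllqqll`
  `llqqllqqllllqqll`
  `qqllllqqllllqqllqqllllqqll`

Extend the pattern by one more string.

This is a Fibonacci-style word recurrence s(k) = s(k−2)·s(k−1): e.g. qq·ll = qqll.
So term 8 is llqqllqqllllqqll·qqllllqqllllqqllqqllllqqll.

llqqllqqllllqqllqqllllqqllllqqllqqllllqqll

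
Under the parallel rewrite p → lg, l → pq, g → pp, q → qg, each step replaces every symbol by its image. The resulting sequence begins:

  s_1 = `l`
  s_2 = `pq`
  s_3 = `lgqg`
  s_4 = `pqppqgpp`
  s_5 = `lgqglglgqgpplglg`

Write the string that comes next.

Applying the rule to each of the 16 symbols of lgqglglgqgpplglg gives the pieces pq pp qg pp pq pp pq pp qg pp lg lg pq pp pq pp, which concatenate to the answer.

pqppqgpppqpppqppqgpplglgpqpppqpp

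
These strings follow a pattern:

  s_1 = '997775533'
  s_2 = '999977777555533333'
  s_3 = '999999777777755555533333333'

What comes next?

999999997777777775555555533333333333

The n-th term is 2n 9's then 2n+1 7's then 2n 5's then 3n-1 3's (n = 1, 2, …).
At n = 4 the blocks have lengths 8, 9, 8, 11.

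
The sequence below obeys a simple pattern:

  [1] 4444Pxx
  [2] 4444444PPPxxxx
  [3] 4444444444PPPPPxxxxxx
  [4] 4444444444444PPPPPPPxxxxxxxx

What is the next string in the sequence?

4444444444444444PPPPPPPPPxxxxxxxxxx

Reading off run lengths: 4 runs 4, 7, 10, 13; P runs 1, 3, 5, 7; x runs 2, 4, 6, 8 — each is linear in n (n = 1, 2, …).
At n = 5 the blocks have lengths 16, 9, 10.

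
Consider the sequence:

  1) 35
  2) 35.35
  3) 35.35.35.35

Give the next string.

35.35.35.35.35.35.35.35

s(k+1) = s(k)·.·s(k) — each term doubles the last with '.' between the halves.
So the next term is two copies of 35.35.35.35 with '.' between the halves.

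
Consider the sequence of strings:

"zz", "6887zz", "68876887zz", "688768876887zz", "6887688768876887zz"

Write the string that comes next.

The strings grow by a fixed prefix 6887 each time.
So the next term is 6887·6887688768876887zz.

68876887688768876887zz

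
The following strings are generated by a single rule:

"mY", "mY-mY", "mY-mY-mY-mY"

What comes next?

mY-mY-mY-mY-mY-mY-mY-mY

Every step duplicates the string with '-' between the halves.
One more doubling of mY-mY-mY-mY gives the answer.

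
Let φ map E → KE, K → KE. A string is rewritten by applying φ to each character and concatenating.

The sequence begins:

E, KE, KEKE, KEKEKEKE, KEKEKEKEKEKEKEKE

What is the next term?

KEKEKEKEKEKEKEKEKEKEKEKEKEKEKEKE

Applying the rule to each of the 16 symbols of KEKEKEKEKEKEKEKE gives the pieces KE KE KE KE KE KE KE KE KE KE KE KE KE KE KE KE, which concatenate to the answer.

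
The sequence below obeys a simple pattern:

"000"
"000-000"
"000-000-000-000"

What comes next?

Every step duplicates the string with '-' between the halves.
Doubling 000-000-000-000 with '-' between the halves:

000-000-000-000-000-000-000-000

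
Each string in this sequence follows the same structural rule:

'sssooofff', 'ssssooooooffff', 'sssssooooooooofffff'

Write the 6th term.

Reading off run lengths: s runs 3, 4, 5; o runs 3, 6, 9; f runs 3, 4, 5 — each is linear in n (n = 1, 2, …).
For term 6, n = 6, so the run lengths are 8, 18, 8.

ssssssssooooooooooooooooooffffffff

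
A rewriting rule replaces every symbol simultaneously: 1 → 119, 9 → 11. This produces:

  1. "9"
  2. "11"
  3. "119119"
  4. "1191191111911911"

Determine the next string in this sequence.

Rewriting the 16 symbols of 1191191111911911 one by one yields 119 119 11 119 119 11 119 119 119 119 11 119 119 11 119 119; concatenated:

11911911119119111191191191191111911911119119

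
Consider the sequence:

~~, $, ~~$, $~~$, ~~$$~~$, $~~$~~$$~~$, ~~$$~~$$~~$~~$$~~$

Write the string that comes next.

$~~$~~$$~~$~~$$~~$$~~$~~$$~~$

This is a Fibonacci-style word recurrence s(k) = s(k−2)·s(k−1): e.g. ~~·$ = ~~$.
Continuing: $~~$~~$$~~$ · ~~$$~~$$~~$~~$$~~$ gives term 8.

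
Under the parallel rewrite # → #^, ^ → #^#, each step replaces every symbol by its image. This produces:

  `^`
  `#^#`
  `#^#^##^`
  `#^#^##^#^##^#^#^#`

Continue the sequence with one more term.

Replace each of the 17 characters of #^#^##^#^##^#^#^# in place — #^ #^# #^ #^# #^ #^ #^# #^ #^# #^ #^ #^# #^ #^# #^ #^# #^ — and concatenate.

#^#^##^#^##^#^#^##^#^##^#^#^##^#^##^#^##^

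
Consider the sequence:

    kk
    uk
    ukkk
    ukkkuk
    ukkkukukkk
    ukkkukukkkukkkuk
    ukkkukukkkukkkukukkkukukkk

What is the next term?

From term 3 onward, concatenate the last term with the second-to-last: uk·kk = ukkk, ukkk·uk = ukkkuk, …
So term 8 is ukkkukukkkukkkukukkkukukkk·ukkkukukkkukkkuk.

ukkkukukkkukkkukukkkukukkkukkkukukkkukkkuk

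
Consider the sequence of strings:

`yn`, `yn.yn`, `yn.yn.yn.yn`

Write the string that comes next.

Each string is two copies of the previous one joined by '.'.
Doubling yn.yn.yn.yn with '.' between the halves:

yn.yn.yn.yn.yn.yn.yn.yn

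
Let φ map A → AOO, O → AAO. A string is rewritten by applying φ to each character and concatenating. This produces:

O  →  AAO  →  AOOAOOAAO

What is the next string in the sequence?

AOOAAOAAOAOOAAOAAOAOOAOOAAO

Expanding AOOAOOAAO: A→AOO, O→AAO, O→AAO, A→AOO, O→AAO, O→AAO, A→AOO, A→AOO, O→AAO. Concatenated: AOO AAO AAO AOO AAO AAO AOO AOO AAO.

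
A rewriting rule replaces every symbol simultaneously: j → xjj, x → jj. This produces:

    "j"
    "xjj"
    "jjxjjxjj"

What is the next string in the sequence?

Rewriting each symbol of jjxjjxjj: j→xjj, j→xjj, x→jj, j→xjj, j→xjj, x→jj, j→xjj, j→xjj, which concatenates to xjj xjj jj xjj xjj jj xjj xjj.

xjjxjjjjxjjxjjjjxjjxjj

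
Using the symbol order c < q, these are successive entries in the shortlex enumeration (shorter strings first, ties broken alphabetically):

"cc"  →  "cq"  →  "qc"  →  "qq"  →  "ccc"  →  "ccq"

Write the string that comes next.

cqc

The successor of ccq increments the rightmost position that isn't already q and resets every position after it to c.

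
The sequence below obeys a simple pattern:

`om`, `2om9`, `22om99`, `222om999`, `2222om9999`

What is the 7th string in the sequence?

Every step adds 2 to the front and 9 to the end of the previous string.
From 2222om9999, 2 further steps: 2222om9999 → 22222om99999 → (answer).

222222om999999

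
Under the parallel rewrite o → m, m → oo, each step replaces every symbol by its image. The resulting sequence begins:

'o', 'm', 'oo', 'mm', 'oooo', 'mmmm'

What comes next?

Expanding mmmm: m→oo, m→oo, m→oo, m→oo. Concatenated: oo oo oo oo.

oooooooo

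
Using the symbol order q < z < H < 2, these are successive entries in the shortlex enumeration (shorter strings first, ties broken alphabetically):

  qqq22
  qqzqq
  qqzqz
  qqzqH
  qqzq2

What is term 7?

Advancing 2 positions from qqzq2 through qqzq2 → qqzzq reaches term 7.

qqzzz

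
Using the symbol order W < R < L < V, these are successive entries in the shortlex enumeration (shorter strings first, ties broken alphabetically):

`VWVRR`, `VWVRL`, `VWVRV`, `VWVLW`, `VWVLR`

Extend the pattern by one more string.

VWVLL

The successor of VWVLR increments the rightmost position that isn't already V and resets every position after it to W.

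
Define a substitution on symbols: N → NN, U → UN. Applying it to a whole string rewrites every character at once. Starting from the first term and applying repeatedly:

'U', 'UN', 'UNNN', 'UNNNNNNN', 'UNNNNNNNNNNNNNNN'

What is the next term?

Applying the rule to each of the 16 symbols of UNNNNNNNNNNNNNNN gives the pieces UN NN NN NN NN NN NN NN NN NN NN NN NN NN NN NN, which concatenate to the answer.

UNNNNNNNNNNNNNNNNNNNNNNNNNNNNNNN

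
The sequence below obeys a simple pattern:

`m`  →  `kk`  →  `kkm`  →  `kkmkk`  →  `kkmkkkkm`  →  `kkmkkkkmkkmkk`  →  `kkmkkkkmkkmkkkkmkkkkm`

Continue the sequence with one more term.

kkmkkkkmkkmkkkkmkkkkmkkmkkkkmkkmkk

This is a Fibonacci-style word recurrence s(k) = s(k−1)·s(k−2): e.g. kk·m = kkm.
So term 8 is kkmkkkkmkkmkkkkmkkkkm·kkmkkkkmkkmkk.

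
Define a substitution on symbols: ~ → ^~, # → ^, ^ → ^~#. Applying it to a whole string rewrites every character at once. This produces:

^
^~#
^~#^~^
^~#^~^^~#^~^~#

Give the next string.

Rewriting the 14 symbols of ^~#^~^^~#^~^~# one by one yields ^~# ^~ ^ ^~# ^~ ^~# ^~# ^~ ^ ^~# ^~ ^~# ^~ ^; concatenated:

^~#^~^^~#^~^~#^~#^~^^~#^~^~#^~^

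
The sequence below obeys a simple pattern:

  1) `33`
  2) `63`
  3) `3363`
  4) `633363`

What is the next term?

3363633363

Each term (from the third on) is the two preceding terms concatenated in order: term 3 = 33·63 = 3363.
The next term joins 3363 and 633363.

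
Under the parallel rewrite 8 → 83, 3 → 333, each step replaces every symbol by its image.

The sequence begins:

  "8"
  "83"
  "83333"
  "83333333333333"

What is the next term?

φ(83333333333333) expands symbol-by-symbol to 83 333 333 333 333 333 333 333 333 333 333 333 333 333; joining the 14 pieces gives the next term.

83333333333333333333333333333333333333333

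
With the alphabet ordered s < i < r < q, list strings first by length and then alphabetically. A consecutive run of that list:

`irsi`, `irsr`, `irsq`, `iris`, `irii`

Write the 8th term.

Continuing the enumeration 3 steps past irii: irii → irir → iriq → (answer).

irrs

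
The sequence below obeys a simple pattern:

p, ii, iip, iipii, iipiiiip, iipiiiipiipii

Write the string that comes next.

Each term (from the third on) is the previous term followed by the one before it: term 3 = ii·p = iip.
The next term joins iipiiiipiipii and iipiiiip.

iipiiiipiipiiiipiiiip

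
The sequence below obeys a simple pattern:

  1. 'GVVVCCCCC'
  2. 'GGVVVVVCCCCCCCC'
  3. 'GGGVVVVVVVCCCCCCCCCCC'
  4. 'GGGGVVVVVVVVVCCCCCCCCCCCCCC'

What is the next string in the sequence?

GGGGGVVVVVVVVVVVCCCCCCCCCCCCCCCCC

The n-th term is n G's then 2n+1 V's then 3n+2 C's (n = 1, 2, …).
Setting n = 5 gives 5, 11, 17 characters in each block.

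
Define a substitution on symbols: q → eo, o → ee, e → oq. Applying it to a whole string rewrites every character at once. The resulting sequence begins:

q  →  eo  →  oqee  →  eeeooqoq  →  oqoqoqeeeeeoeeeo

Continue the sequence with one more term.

Applying the rule to each of the 16 symbols of oqoqoqeeeeeoeeeo gives the pieces ee eo ee eo ee eo oq oq oq oq oq ee oq oq oq ee, which concatenate to the answer.

eeeoeeeoeeeooqoqoqoqoqeeoqoqoqee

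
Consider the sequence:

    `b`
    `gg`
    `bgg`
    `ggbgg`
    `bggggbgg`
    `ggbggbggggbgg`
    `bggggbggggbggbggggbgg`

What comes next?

This is a Fibonacci-style word recurrence s(k) = s(k−2)·s(k−1): e.g. b·gg = bgg.
The next term joins ggbggbggggbgg and bggggbggggbggbggggbgg.

ggbggbggggbggbggggbggggbggbggggbgg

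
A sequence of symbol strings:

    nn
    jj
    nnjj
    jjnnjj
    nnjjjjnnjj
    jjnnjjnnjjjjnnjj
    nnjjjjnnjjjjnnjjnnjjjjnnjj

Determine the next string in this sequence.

jjnnjjnnjjjjnnjjnnjjjjnnjjjjnnjjnnjjjjnnjj

This is a Fibonacci-style word recurrence s(k) = s(k−2)·s(k−1): e.g. nn·jj = nnjj.
The next term joins jjnnjjnnjjjjnnjj and nnjjjjnnjjjjnnjjnnjjjjnnjj.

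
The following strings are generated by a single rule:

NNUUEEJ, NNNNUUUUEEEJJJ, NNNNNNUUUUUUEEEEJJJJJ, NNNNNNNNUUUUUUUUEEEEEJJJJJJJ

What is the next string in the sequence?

NNNNNNNNNNUUUUUUUUUUEEEEEEJJJJJJJJJ

Reading off run lengths: N runs 2, 4, 6, 8; U runs 2, 4, 6, 8; E runs 2, 3, 4, 5; J runs 1, 3, 5, 7 — each is linear in n (n = 1, 2, …).
At n = 5 the blocks have lengths 10, 10, 6, 9.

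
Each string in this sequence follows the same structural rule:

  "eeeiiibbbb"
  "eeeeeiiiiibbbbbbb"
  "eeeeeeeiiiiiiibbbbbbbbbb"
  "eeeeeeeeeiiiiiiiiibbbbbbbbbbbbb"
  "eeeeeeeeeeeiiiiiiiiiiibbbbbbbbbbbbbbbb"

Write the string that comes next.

eeeeeeeeeeeeeiiiiiiiiiiiiibbbbbbbbbbbbbbbbbbb

Each string has the form e^{2n+1} i^{2n+1} b^{3n+1} (n = 1, 2, …).
Setting n = 6 gives 13, 13, 19 characters in each block.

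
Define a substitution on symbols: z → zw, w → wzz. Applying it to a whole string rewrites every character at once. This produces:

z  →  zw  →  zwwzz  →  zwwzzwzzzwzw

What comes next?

zwwzzwzzzwzwwzzzwzwzwwzzzwwzz

Apply φ to zwwzzwzzzwzw symbol by symbol: z→zw, w→wzz, w→wzz, z→zw, z→zw, w→wzz, z→zw, z→zw, z→zw, w→wzz, z→zw, w→wzz; joined: zw wzz wzz zw zw wzz zw zw zw wzz zw wzz.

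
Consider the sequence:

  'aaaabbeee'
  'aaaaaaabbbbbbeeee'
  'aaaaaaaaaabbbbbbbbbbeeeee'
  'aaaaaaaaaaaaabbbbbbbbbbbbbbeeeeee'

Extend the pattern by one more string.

aaaaaaaaaaaaaaaabbbbbbbbbbbbbbbbbbeeeeeee

Each string has the form a^{3n+1} b^{4n-2} e^{n+2} (n = 1, 2, …).
For the next term, n = 5, so the run lengths are 16, 18, 7.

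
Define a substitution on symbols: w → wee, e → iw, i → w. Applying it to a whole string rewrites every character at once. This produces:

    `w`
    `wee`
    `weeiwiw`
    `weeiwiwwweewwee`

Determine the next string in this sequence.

weeiwiwwweewweeweeweeiwiwweeweeiwiw

Replace each of the 15 characters of weeiwiwwweewwee in place — wee iw iw w wee w wee wee wee iw iw wee wee iw iw — and concatenate.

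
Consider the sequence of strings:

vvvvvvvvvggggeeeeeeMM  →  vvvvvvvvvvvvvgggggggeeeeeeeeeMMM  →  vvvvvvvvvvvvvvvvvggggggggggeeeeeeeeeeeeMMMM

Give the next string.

Reading off run lengths: v runs 9, 13, 17; g runs 4, 7, 10; e runs 6, 9, 12; M runs 2, 3, 4 — each is linear in n, where the shown terms are n = 2, 3, 4.
For the next term, n = 5, so the run lengths are 21, 13, 15, 5.

vvvvvvvvvvvvvvvvvvvvvgggggggggggggeeeeeeeeeeeeeeeMMMMM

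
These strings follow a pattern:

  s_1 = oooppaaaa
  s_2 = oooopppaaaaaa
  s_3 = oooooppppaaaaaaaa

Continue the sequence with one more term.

oooooopppppaaaaaaaaaa

Reading off run lengths: o runs 3, 4, 5; p runs 2, 3, 4; a runs 4, 6, 8 — each is linear in n, where the shown terms are n = 2, 3, 4.
For the next term, n = 5, so the run lengths are 6, 5, 10.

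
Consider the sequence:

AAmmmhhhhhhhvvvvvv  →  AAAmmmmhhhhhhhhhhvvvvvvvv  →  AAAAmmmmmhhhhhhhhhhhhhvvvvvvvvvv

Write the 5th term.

AAAAAAmmmmmmmhhhhhhhhhhhhhhhhhhhvvvvvvvvvvvvvv

Reading off run lengths: A runs 2, 3, 4; m runs 3, 4, 5; h runs 7, 10, 13; v runs 6, 8, 10 — each is linear in n, where the shown terms are n = 2, 3, 4.
At n = 6 the blocks have lengths 6, 7, 19, 14.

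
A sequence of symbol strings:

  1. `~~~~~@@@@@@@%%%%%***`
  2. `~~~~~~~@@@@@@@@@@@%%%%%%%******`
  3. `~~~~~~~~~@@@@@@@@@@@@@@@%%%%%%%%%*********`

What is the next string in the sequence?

~~~~~~~~~~~@@@@@@@@@@@@@@@@@@@%%%%%%%%%%%************

Reading off run lengths: ~ runs 5, 7, 9; @ runs 7, 11, 15; % runs 5, 7, 9; * runs 3, 6, 9 — each is linear in n (n = 1, 2, …).
For the next term, n = 4, so the run lengths are 11, 19, 11, 12.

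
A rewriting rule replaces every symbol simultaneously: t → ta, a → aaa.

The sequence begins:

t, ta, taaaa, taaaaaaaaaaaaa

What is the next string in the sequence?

taaaaaaaaaaaaaaaaaaaaaaaaaaaaaaaaaaaaaaaa

φ(taaaaaaaaaaaaa) expands symbol-by-symbol to ta aaa aaa aaa aaa aaa aaa aaa aaa aaa aaa aaa aaa aaa; joining the 14 pieces gives the next term.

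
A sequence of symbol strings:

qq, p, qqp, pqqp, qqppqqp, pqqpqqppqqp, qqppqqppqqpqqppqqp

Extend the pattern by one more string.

pqqpqqppqqpqqppqqppqqpqqppqqp

Each term (from the third on) is the two preceding terms concatenated in order: term 3 = qq·p = qqp.
Continuing: pqqpqqppqqp · qqppqqppqqpqqppqqp gives term 8.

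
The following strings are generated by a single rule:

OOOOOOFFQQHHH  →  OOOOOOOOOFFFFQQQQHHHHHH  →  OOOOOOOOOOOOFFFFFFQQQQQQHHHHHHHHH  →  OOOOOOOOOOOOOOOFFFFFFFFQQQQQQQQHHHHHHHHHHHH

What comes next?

OOOOOOOOOOOOOOOOOOFFFFFFFFFFQQQQQQQQQQHHHHHHHHHHHHHHH

Reading off run lengths: O runs 6, 9, 12, 15; F runs 2, 4, 6, 8; Q runs 2, 4, 6, 8; H runs 3, 6, 9, 12 — each is linear in n (n = 1, 2, …).
For the next term, n = 5, so the run lengths are 18, 10, 10, 15.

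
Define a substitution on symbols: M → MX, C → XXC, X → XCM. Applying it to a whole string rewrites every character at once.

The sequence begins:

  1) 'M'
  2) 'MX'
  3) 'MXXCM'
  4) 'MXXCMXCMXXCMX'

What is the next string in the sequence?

MXXCMXCMXXCMXXCMXXCMXXCMXCMXXCMXXCM

Replace each of the 13 characters of MXXCMXCMXXCMX in place — MX XCM XCM XXC MX XCM XXC MX XCM XCM XXC MX XCM — and concatenate.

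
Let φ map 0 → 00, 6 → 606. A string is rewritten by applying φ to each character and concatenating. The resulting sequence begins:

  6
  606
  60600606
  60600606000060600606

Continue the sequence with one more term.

Applying the rule to each of the 20 symbols of 60600606000060600606 gives the pieces 606 00 606 00 00 606 00 606 00 00 00 00 606 00 606 00 00 606 00 606, which concatenate to the answer.

606006060000606006060000000060600606000060600606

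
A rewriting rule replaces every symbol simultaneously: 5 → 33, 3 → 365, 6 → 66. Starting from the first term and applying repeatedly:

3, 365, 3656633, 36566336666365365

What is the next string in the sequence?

365663366663653656666666636566333656633

φ(36566336666365365) expands symbol-by-symbol to 365 66 33 66 66 365 365 66 66 66 66 365 66 33 365 66 33; joining the 17 pieces gives the next term.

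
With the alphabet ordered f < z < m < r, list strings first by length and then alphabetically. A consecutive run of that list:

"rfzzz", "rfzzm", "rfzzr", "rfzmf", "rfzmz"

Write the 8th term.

Continuing the enumeration 3 steps past rfzmz: rfzmz → rfzmm → rfzmr → (answer).

rfzrf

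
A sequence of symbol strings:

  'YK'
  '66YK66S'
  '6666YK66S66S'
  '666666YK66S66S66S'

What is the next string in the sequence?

66666666YK66S66S66S66S

Every step adds 66 to the front and 66S to the end of the previous string.
So the next term is 66·666666YK66S66S66S·66S.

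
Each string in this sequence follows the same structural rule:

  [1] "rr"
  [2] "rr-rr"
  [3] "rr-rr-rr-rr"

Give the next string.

s(k+1) = s(k)·-·s(k) — each term doubles the last with '-' between the halves.
One more doubling of rr-rr-rr-rr gives the answer.

rr-rr-rr-rr-rr-rr-rr-rr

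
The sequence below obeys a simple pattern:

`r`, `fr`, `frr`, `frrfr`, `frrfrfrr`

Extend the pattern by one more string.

From term 3 onward, concatenate the last term with the second-to-last: fr·r = frr, frr·fr = frrfr, …
So term 6 is frrfrfrr·frrfr.

frrfrfrrfrrfr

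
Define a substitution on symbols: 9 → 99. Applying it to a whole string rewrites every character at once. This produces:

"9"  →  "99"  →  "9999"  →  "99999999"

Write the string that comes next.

9999999999999999

Expanding 99999999: 9→99, 9→99, 9→99, 9→99, 9→99, 9→99, 9→99, 9→99. Concatenated: 99 99 99 99 99 99 99 99.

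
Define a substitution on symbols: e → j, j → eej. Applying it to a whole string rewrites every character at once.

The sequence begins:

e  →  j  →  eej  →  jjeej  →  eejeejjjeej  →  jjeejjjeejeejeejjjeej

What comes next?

eejeejjjeejeejeejjjeejjjeejjjeejeejeejjjeej

Replace each of the 21 characters of jjeejjjeejeejeejjjeej in place — eej eej j j eej eej eej j j eej j j eej j j eej eej eej j j eej — and concatenate.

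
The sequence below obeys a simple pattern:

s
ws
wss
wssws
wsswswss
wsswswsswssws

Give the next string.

wsswswsswsswswsswswss

This is a Fibonacci-style word recurrence s(k) = s(k−1)·s(k−2): e.g. ws·s = wss.
The next term joins wsswswsswssws and wsswswss.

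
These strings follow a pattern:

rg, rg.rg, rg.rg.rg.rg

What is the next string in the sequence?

Every step duplicates the string with '.' between the halves.
One more doubling of rg.rg.rg.rg gives the answer.

rg.rg.rg.rg.rg.rg.rg.rg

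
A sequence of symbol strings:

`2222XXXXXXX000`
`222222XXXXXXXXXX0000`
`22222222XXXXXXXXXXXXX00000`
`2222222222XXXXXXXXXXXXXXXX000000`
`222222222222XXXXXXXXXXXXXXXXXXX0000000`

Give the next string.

The n-th term is 2n-2 2's then 3n-2 X's then n 0's, where the shown terms are n = 3, 4, 5, 6, 7.
At n = 8 the blocks have lengths 14, 22, 8.

22222222222222XXXXXXXXXXXXXXXXXXXXXX00000000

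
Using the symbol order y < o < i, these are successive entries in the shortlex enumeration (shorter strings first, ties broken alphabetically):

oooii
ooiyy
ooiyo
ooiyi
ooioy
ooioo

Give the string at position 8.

ooiiy

Continuing the enumeration 2 steps past ooioo: ooioo → ooioi → (answer).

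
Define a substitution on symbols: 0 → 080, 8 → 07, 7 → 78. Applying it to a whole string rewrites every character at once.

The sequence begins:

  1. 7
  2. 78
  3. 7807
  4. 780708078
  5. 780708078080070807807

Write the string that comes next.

780708078080070807807080070800807808007080780708078

Applying the rule to each of the 21 symbols of 780708078080070807807 gives the pieces 78 07 080 78 080 07 080 78 07 080 07 080 080 78 080 07 080 78 07 080 78, which concatenate to the answer.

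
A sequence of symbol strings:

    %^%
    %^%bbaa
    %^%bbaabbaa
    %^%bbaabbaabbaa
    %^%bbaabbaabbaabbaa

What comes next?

The strings grow by a fixed suffix bbaa each time.
One more step from %^%bbaabbaabbaabbaa gives the answer.

%^%bbaabbaabbaabbaabbaa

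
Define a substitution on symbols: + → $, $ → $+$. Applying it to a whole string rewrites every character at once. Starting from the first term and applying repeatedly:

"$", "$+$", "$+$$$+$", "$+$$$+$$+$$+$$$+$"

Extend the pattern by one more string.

Rewriting the 17 symbols of $+$$$+$$+$$+$$$+$ one by one yields $+$ $ $+$ $+$ $+$ $ $+$ $+$ $ $+$ $+$ $ $+$ $+$ $+$ $ $+$; concatenated:

$+$$$+$$+$$+$$$+$$+$$$+$$+$$$+$$+$$+$$$+$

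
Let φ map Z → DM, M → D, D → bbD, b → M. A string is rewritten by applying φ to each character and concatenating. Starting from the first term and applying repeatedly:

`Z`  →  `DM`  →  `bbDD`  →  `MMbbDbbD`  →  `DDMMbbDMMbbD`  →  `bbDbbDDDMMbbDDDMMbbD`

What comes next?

φ(bbDbbDDDMMbbDDDMMbbD) expands symbol-by-symbol to M M bbD M M bbD bbD bbD D D M M bbD bbD bbD D D M M bbD; joining the 20 pieces gives the next term.

MMbbDMMbbDbbDbbDDDMMbbDbbDbbDDDMMbbD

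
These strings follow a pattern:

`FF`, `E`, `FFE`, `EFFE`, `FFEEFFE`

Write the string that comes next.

From term 3 onward, concatenate the second-to-last term with the last: FF·E = FFE, E·FFE = EFFE, …
Continuing: EFFE · FFEEFFE gives term 6.

EFFEFFEEFFE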